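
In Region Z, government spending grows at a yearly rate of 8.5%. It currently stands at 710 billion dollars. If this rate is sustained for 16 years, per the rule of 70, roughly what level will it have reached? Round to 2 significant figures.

≈ 2700 billion dollars

It doubles every 70/8.5 ≈ 8.24 years, so 16 years is 1.94 doublings.
2^1.94 ≈ 3.84; 710 × 3.84 ≈ 2700 billion dollars.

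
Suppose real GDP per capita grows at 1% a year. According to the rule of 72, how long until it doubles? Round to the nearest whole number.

≈ 72 years

72/1 ≈ 72.00, so it doubles roughly every 72 years.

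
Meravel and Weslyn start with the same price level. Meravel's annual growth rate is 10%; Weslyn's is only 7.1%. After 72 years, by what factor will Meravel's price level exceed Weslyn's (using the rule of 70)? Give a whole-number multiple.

Rate gap = 10% − 7.1% = 2.9 points.
The ratio doubles every 70/2.9 ≈ 24.14 years.
72/24.14 ≈ 2.98 doublings → ratio ≈ 2^2.98 ≈ 8.

≈ 8 times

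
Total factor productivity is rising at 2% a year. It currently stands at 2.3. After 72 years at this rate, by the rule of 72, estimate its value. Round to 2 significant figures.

roughly 9.2

Doubling time ≈ 72/2 = 36.00 years.
72 years is 72/36.00 ≈ 2.00 doublings, a factor of 2^2.00 ≈ 4.00.
2.3 × 4.00 ≈ 9.2.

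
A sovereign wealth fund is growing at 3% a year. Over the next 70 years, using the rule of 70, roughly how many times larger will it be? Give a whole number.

roughly 8 times

70/3 ≈ 23.33 years per doubling.
70 years fits 3 doublings: 2^3 = 8.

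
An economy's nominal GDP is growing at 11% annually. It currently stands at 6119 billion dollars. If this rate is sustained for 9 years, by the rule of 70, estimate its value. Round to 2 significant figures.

around 16000 billion dollars

Doubling time ≈ 70/11 = 6.36 years.
9 years is 9/6.36 ≈ 1.42 doublings, a factor of 2^1.42 ≈ 2.68.
6119 × 2.68 ≈ 16000 billion dollars.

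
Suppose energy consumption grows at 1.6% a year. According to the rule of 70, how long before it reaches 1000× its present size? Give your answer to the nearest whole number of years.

One doubling takes 70/1.6 = 43.75 years.
Reaching 1000× takes log₂(1000) ≈ 9.97 doublings.
9.97 × 43.75 ≈ 436 years.

around 436 years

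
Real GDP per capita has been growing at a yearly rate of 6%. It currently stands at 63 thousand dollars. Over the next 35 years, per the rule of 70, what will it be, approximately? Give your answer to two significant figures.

around 500 thousand dollars

It doubles every 70/6 ≈ 11.67 years, so 35 years is 3.00 doublings.
2^3.00 ≈ 8.00; 63 × 8.00 ≈ 500 thousand dollars.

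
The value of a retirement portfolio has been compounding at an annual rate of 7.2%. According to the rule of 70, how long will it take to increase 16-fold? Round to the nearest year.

around 39 years

Doubling time ≈ 70/7.2 = 9.72 years.
16× is 4 doublings, so 4 × 9.72 ≈ 39 years.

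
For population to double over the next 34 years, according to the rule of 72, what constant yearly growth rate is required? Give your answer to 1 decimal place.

≈ 2.1%

72 / 34 ≈ 2.12, so about 2.1% per year.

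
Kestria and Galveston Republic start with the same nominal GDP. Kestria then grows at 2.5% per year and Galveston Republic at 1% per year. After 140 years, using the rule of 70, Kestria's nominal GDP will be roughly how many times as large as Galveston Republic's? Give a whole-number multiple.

Only the 1.5-point difference matters.
70/1.5 ≈ 46.67 years per doubling of the ratio; 140 years gives 3.00 doublings, so ≈ 8×.

approximately 8 times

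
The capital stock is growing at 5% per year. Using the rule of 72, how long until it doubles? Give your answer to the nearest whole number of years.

about 14 years

Doubling time ≈ 72 / 5 = 14.40 years.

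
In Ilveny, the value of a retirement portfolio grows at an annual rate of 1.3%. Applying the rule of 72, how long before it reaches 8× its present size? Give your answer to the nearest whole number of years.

At 1.3% it doubles every 72/1.3 ≈ 55.38 years.
Getting to 8× needs 3 doublings: 3 × 55.38 ≈ 166 years.

roughly 166 years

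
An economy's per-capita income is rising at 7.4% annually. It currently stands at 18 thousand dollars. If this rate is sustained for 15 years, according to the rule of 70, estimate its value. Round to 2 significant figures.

≈ 54 thousand dollars

It doubles every 70/7.4 ≈ 9.46 years, so 15 years is 1.59 doublings.
2^1.59 ≈ 3.01; 18 × 3.01 ≈ 54 thousand dollars.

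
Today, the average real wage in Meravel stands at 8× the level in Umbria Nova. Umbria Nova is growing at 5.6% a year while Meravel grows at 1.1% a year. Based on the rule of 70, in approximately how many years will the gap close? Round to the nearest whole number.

What matters is the difference: 4.5 pp.
Rule of 70 on the gap: the ratio halves every 70/4.5 ≈ 15.56 years.
An 8× gap closes after 3 halvings: 3 × 15.56 ≈ 47 years.

approximately 47 years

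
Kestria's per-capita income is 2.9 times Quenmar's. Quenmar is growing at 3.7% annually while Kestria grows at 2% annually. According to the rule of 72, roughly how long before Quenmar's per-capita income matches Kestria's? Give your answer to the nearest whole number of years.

Quenmar gains on Kestria at 3.7% − 2% = 1.7 points a year.
At that relative rate the gap halves every 72/1.7 ≈ 42.35 years.
A 2.9 times gap takes log₂(2.9) ≈ 1.54 halvings to close: 1.54 × 42.35 ≈ 65 years.

about 65 years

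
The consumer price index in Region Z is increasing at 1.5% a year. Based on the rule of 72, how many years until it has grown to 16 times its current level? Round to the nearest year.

At 1.5% it doubles every 72/1.5 ≈ 48.00 years.
16 = 2^4, so 4 doublings → 192 years.

roughly 192 years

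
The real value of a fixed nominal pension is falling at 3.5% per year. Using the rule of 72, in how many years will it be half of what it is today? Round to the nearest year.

Falling at 3.5%, it halves about every 72/3.5 = 20.57 years.

approximately 21 years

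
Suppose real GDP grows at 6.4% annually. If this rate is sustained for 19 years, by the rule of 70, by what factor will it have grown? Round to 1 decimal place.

Doubling time ≈ 70/6.4 = 10.94 years.
19 years / 10.94 ≈ 1.74 doublings → factor 2^1.74 ≈ 3.3.

≈ 3.3 times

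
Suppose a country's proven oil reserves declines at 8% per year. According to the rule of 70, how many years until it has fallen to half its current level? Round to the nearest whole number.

9 years

Halving time ≈ 70 / 8 = 8.75 → 9 years.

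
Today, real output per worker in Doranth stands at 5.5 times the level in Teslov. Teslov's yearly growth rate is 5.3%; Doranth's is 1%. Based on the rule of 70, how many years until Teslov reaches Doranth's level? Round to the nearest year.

around 40 years

The growth-rate gap is 5.3% − 1% = 4.3 percentage points.
So the ratio between them halves every 70/4.3 ≈ 16.28 years.
A 5.5 times gap takes log₂(5.5) ≈ 2.46 halvings to close: 2.46 × 16.28 ≈ 40 years.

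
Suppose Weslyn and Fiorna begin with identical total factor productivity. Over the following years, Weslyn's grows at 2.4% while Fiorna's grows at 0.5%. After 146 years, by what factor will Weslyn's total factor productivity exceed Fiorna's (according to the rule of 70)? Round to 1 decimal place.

Only the 1.9-point difference matters.
70/1.9 ≈ 36.84 years per doubling of the ratio; 146 years gives 3.96 doublings, so ≈ 15.6×.

about 15.6 times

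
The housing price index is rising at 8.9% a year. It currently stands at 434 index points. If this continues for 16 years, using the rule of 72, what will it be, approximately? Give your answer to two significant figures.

Doubling time ≈ 72/8.9 = 8.09 years.
16 years is 16/8.09 ≈ 1.98 doublings, a factor of 2^1.98 ≈ 3.94.
434 × 3.94 ≈ 1700 index points.

approximately 1700 index points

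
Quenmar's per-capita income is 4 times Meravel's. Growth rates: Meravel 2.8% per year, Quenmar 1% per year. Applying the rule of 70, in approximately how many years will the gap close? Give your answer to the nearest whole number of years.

The growth-rate gap is 2.8% − 1% = 1.8 percentage points.
So the ratio between them halves every 70/1.8 ≈ 38.89 years.
A 4 times gap closes after 2 halvings: 2 × 38.89 ≈ 78 years.

≈ 78 years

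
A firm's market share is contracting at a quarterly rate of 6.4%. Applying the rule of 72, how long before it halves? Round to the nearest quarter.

Halving time ≈ 72 / 6.4 = 11.25 → 11 quarters.

approximately 11 quarters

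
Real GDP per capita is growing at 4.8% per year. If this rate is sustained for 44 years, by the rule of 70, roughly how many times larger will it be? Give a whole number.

70/4.8 ≈ 14.58 years per doubling.
44 years fits 3 doublings: 2^3 = 8.

≈ 8 times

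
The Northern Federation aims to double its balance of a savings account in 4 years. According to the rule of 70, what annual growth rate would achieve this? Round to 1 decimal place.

70 / 4 ≈ 17.50, so about 17.5% a year.

approximately 17.5% a year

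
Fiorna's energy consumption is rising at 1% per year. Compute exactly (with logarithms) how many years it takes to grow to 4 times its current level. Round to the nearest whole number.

139 years

t = ln(4) / ln(1 + 0.01) = 1.3863 / 0.009950 ≈ 139.33.
≈ 139 years.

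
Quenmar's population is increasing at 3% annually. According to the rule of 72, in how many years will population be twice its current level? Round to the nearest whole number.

72/3 ≈ 24.00, so it doubles roughly every 24 years.

roughly 24 years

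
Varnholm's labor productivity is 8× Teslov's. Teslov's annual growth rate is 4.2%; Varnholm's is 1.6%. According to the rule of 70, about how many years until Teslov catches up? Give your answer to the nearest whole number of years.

The growth-rate gap is 4.2% − 1.6% = 2.6 percentage points.
So the ratio between them halves every 70/2.6 ≈ 26.92 years.
An 8× gap closes after 3 halvings: 3 × 26.92 ≈ 81 years.

≈ 81 years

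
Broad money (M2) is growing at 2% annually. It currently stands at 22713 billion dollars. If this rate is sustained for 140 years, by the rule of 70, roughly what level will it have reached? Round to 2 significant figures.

It doubles every 70/2 ≈ 35.00 years, so 140 years is 4.00 doublings.
2^4.00 ≈ 16.00; 22713 × 16.00 ≈ 360000 billion dollars.

around 360000 billion dollars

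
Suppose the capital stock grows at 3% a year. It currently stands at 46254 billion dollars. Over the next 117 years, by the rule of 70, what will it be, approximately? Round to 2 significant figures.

1500000 billion dollars

Doubling time ≈ 70/3 = 23.33 years.
117 years is 117/23.33 ≈ 5.02 doublings, a factor of 2^5.02 ≈ 32.45.
46254 × 32.45 ≈ 1500000 billion dollars.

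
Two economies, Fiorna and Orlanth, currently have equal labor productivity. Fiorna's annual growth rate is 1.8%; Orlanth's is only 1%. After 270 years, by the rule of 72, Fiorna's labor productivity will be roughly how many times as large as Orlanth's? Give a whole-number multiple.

roughly 8 times

Only the 0.8-point difference matters.
72/0.8 ≈ 90.00 years per doubling of the ratio; 270 years gives 3.00 doublings, so ≈ 8×.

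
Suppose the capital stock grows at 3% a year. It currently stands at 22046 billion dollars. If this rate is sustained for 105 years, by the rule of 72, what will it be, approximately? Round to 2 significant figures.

It doubles every 72/3 ≈ 24.00 years, so 105 years is 4.38 doublings.
2^4.38 ≈ 20.82; 22046 × 20.82 ≈ 460000 billion dollars.

around 460000 billion dollars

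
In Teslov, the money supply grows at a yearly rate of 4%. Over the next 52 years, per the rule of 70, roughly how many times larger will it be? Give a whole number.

around 8 times

At 4% one doubling takes ≈ 17.50 years; 52 years is 3 of them, so ×8.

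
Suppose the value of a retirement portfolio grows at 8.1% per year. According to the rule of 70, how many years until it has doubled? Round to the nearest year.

70/8.1 ≈ 8.64, so it doubles roughly every 9 years.

≈ 9 years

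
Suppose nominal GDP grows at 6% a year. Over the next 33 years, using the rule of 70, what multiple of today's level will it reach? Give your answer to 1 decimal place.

about 7.1 times

Doubling time ≈ 70/6 = 11.67 years.
33 years / 11.67 ≈ 2.83 doublings → factor 2^2.83 ≈ 7.1.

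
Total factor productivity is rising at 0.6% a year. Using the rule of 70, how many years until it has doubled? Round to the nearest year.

around 117 years

Doubling time ≈ 70 / 0.6 = 116.67 years.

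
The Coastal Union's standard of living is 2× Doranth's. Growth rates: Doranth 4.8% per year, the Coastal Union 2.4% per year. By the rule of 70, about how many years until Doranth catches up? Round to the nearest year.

The growth-rate gap is 4.8% − 2.4% = 2.4 percentage points.
So the ratio between them halves every 70/2.4 ≈ 29.17 years.
A 2× gap closes after 1 halving: 1 × 29.17 ≈ 29 years.

approximately 29 years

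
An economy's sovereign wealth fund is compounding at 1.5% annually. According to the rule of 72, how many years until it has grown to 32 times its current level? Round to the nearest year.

around 240 years

One doubling takes 72/1.5 = 48.00 years.
32 = 2^5, so 5 doublings → 240 years.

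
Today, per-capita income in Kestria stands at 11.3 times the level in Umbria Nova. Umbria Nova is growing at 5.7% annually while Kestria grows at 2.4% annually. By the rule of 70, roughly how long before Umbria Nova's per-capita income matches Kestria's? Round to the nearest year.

≈ 74 years

The growth-rate gap is 5.7% − 2.4% = 3.3 percentage points.
So the ratio between them halves every 70/3.3 ≈ 21.21 years.
An 11.3 times gap takes log₂(11.3) ≈ 3.50 halvings to close: 3.50 × 21.21 ≈ 74 years.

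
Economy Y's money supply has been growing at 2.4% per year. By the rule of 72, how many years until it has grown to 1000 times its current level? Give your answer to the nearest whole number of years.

One doubling takes 72/2.4 = 30.00 years.
1000× is log₂ 1000 ≈ 9.97 doublings, so ≈ 9.97 × 30.00 = 299 years.

around 299 years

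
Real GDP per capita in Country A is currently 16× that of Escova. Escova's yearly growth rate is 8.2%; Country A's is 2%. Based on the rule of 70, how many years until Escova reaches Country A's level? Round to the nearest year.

The growth-rate gap is 8.2% − 2% = 6.2 percentage points.
So the ratio between them halves every 70/6.2 ≈ 11.29 years.
A 16× gap closes after 4 halvings: 4 × 11.29 ≈ 45 years.

≈ 45 years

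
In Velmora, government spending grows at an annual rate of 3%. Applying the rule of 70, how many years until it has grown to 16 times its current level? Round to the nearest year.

around 93 years

At 3% it doubles every 70/3 ≈ 23.33 years.
16 = 2^4, so 4 doublings → 93 years.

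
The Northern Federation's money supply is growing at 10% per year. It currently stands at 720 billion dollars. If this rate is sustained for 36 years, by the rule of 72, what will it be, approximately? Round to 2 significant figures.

about 23000 billion dollars

It doubles every 72/10 ≈ 7.20 years, so 36 years is 5.00 doublings.
2^5.00 ≈ 32.00; 720 × 32.00 ≈ 23000 billion dollars.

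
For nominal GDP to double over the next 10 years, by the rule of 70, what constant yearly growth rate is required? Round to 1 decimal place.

≈ 7.0%

70 / 10 ≈ 7.00, so about 7.0% per year.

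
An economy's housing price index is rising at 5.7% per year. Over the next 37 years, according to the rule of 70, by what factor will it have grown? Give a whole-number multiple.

approximately 8 times

70/5.7 ≈ 12.28 years per doubling.
37 years fits 3 doublings: 2^3 = 8.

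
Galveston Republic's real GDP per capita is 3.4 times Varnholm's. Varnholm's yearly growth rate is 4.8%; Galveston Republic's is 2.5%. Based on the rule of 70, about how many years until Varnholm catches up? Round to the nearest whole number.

≈ 54 years

The growth-rate gap is 4.8% − 2.5% = 2.3 percentage points.
So the ratio between them halves every 70/2.3 ≈ 30.43 years.
A 3.4 times gap takes log₂(3.4) ≈ 1.77 halvings to close: 1.77 × 30.43 ≈ 54 years.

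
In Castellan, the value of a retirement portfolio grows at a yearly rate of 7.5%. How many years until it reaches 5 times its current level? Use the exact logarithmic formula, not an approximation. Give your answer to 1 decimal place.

t = ln(5) / ln(1 + 0.075) = 1.6094 / 0.072321 ≈ 22.25.

22.3 years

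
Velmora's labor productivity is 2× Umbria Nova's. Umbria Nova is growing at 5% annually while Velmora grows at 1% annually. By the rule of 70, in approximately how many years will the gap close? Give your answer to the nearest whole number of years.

roughly 18 years

What matters is the difference: 4 pp.
Rule of 70 on the gap: the ratio halves every 70/4 ≈ 17.50 years.
A 2× gap closes after 1 halving: 1 × 17.50 ≈ 18 years.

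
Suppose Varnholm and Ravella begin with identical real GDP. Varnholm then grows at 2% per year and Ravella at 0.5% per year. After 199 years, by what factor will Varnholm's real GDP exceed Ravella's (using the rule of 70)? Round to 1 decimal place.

Rate gap = 2% − 0.5% = 1.5 points.
The ratio doubles every 70/1.5 ≈ 46.67 years.
199/46.67 ≈ 4.26 doublings → ratio ≈ 2^4.26 ≈ 19.2.

19.2 times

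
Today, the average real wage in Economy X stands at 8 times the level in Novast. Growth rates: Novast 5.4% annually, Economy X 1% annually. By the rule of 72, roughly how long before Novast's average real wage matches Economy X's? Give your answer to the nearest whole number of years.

≈ 49 years

Novast gains on Economy X at 5.4% − 1% = 4.4 points a year.
At that relative rate the gap halves every 72/4.4 ≈ 16.36 years.
An 8 times gap closes after 3 halvings: 3 × 16.36 ≈ 49 years.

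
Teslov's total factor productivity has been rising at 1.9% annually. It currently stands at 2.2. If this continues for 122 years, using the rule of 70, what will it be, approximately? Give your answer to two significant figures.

Doubling time ≈ 70/1.9 = 36.84 years.
122 years is 122/36.84 ≈ 3.31 doublings, a factor of 2^3.31 ≈ 9.92.
2.2 × 9.92 ≈ 22.

roughly 22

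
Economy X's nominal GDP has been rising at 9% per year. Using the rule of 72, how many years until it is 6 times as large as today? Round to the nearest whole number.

≈ 21 years

At 9% it doubles every 72/9 ≈ 8.00 years.
Reaching 6× takes log₂(6) ≈ 2.58 doublings.
2.58 × 8.00 ≈ 21 years.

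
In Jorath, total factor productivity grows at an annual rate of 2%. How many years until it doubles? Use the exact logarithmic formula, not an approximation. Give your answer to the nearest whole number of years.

35 years

t = ln(2) / ln(1 + 0.02) = 0.6931 / 0.019803 ≈ 35.00.
≈ 35 years.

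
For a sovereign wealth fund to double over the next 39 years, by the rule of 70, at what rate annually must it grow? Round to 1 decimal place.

approximately 1.8%

70 / 39 ≈ 1.79, so about 1.8% annually.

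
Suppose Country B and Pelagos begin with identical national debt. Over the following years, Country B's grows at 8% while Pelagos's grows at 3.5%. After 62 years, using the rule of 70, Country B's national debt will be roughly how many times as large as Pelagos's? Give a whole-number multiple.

about 16 times

Rate gap = 8% − 3.5% = 4.5 points.
The ratio doubles every 70/4.5 ≈ 15.56 years.
62/15.56 ≈ 3.98 doublings → ratio ≈ 2^3.98 ≈ 16.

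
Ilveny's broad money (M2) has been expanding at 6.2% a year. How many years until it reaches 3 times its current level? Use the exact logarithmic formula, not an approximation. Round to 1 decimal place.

18.3 years

t = ln(3) / ln(1 + 0.062) = 1.0986 / 0.060154 ≈ 18.26.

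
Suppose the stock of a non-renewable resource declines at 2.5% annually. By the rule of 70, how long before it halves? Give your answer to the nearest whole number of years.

The rule works in reverse for decay: 70/2.5 ≈ 28.00 years to halve.

roughly 28 years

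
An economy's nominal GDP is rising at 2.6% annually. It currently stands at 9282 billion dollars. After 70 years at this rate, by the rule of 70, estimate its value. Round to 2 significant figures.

about 56000 billion dollars

Doubling time ≈ 70/2.6 = 26.92 years.
70 years is 70/26.92 ≈ 2.60 doublings, a factor of 2^2.60 ≈ 6.06.
9282 × 6.06 ≈ 56000 billion dollars.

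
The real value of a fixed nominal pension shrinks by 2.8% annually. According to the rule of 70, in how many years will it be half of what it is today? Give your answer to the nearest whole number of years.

about 25 years

The rule works in reverse for decay: 70/2.8 ≈ 25.00 years to halve.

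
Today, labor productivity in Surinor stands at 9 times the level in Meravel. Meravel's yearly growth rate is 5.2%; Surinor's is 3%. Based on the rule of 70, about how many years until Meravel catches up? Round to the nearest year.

What matters is the difference: 2.2 pp.
Rule of 70 on the gap: the ratio halves every 70/2.2 ≈ 31.82 years.
A 9 times gap takes log₂(9) ≈ 3.17 halvings to close: 3.17 × 31.82 ≈ 101 years.

approximately 101 years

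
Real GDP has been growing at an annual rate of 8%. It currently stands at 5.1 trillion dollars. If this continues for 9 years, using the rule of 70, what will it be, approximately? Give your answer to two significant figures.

≈ 10 trillion dollars

It doubles every 70/8 ≈ 8.75 years, so 9 years is 1.03 doublings.
2^1.03 ≈ 2.04; 5.1 × 2.04 ≈ 10 trillion dollars.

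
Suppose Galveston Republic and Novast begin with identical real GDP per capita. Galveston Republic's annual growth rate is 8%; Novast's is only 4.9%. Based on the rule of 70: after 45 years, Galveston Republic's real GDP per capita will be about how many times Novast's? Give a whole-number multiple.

Only the 3.1-point difference matters.
70/3.1 ≈ 22.58 years per doubling of the ratio; 45 years gives 1.99 doublings, so ≈ 4×.

roughly 4 times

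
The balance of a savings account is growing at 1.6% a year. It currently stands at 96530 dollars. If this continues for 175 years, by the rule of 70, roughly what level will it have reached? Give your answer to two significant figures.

1500000 dollars

It doubles every 70/1.6 ≈ 43.75 years, so 175 years is 4.00 doublings.
2^4.00 ≈ 16.00; 96530 × 16.00 ≈ 1500000 dollars.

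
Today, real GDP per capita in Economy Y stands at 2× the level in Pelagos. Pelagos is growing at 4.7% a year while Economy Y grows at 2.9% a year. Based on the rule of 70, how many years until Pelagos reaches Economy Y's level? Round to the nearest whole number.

What matters is the difference: 1.8 pp.
Rule of 70 on the gap: the ratio halves every 70/1.8 ≈ 38.89 years.
A 2× gap closes after 1 halving: 1 × 38.89 ≈ 39 years.

39 years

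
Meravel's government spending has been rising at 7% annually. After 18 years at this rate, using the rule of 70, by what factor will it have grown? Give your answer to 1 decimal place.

Doubles every ≈ 10.00 years (70/7).
18 years is 1.80 doublings; 2^1.80 ≈ 3.5×.

roughly 3.5 times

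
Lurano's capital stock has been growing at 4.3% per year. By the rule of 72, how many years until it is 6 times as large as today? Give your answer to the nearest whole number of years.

roughly 43 years

At 4.3% it doubles every 72/4.3 ≈ 16.74 years.
6× is log₂ 6 ≈ 2.58 doublings, so ≈ 2.58 × 16.74 = 43 years.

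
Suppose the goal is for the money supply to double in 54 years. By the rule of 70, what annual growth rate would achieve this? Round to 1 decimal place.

70 / 54 ≈ 1.30, so about 1.3% a year.

around 1.3%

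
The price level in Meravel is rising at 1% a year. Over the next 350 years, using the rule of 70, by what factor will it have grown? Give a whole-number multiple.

32 times

At 1% one doubling takes ≈ 70.00 years; 350 years is 5 of them, so ×32.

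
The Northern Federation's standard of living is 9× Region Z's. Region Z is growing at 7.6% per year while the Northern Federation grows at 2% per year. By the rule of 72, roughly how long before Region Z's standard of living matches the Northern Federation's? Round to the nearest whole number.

Region Z gains on the Northern Federation at 7.6% − 2% = 5.6 points a year.
At that relative rate the gap halves every 72/5.6 ≈ 12.86 years.
A 9× gap takes log₂(9) ≈ 3.17 halvings to close: 3.17 × 12.86 ≈ 41 years.

41 years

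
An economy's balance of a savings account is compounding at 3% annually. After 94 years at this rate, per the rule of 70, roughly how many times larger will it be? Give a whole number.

Doubling time ≈ 70/3 = 23.33 years.
94/23.33 ≈ 4 doublings, so about 2^4 = 16×.

around 16 times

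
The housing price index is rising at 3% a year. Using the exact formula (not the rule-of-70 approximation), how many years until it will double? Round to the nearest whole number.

23 years

t = ln(2) / ln(1 + 0.03) = 0.6931 / 0.029559 ≈ 23.45.
≈ 23 years.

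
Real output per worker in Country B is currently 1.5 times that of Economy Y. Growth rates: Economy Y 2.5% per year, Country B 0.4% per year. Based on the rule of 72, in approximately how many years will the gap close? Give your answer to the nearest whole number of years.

What matters is the difference: 2.1 pp.
Rule of 72 on the gap: the ratio halves every 72/2.1 ≈ 34.29 years.
A 1.5 times gap takes log₂(1.5) ≈ 0.58 halvings to close: 0.58 × 34.29 ≈ 20 years.

20 years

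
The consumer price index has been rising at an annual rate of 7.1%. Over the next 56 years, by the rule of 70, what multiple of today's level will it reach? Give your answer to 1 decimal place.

Doubles every ≈ 9.86 years (70/7.1).
56 years is 5.68 doublings; 2^5.68 ≈ 51.3×.

approximately 51.3 times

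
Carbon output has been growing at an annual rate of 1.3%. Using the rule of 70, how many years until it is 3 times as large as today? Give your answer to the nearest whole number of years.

85 years

Doubling time ≈ 70/1.3 = 53.85 years.
Reaching 3× takes log₂(3) ≈ 1.58 doublings.
1.58 × 53.85 ≈ 85 years.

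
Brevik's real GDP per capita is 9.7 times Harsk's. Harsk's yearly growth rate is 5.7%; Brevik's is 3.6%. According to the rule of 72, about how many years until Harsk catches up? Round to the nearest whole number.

roughly 112 years

The growth-rate gap is 5.7% − 3.6% = 2.1 percentage points.
So the ratio between them halves every 72/2.1 ≈ 34.29 years.
A 9.7 times gap takes log₂(9.7) ≈ 3.28 halvings to close: 3.28 × 34.29 ≈ 112 years.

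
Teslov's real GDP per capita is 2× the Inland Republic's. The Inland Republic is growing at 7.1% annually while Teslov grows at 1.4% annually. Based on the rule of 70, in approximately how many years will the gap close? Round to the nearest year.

12 years

the Inland Republic gains on Teslov at 7.1% − 1.4% = 5.7 points a year.
At that relative rate the gap halves every 70/5.7 ≈ 12.28 years.
A 2× gap closes after 1 halving: 1 × 12.28 ≈ 12 years.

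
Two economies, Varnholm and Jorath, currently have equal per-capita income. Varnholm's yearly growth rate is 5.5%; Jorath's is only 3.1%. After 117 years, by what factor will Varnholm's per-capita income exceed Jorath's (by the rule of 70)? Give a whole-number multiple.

Rate gap = 5.5% − 3.1% = 2.4 points.
The ratio doubles every 70/2.4 ≈ 29.17 years.
117/29.17 ≈ 4.01 doublings → ratio ≈ 2^4.01 ≈ 16.

roughly 16 times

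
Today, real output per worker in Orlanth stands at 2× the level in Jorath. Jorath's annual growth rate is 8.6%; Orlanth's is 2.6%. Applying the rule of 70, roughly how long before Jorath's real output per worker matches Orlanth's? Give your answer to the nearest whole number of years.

What matters is the difference: 6 pp.
Rule of 70 on the gap: the ratio halves every 70/6 ≈ 11.67 years.
A 2× gap closes after 1 halving: 1 × 11.67 ≈ 12 years.

around 12 years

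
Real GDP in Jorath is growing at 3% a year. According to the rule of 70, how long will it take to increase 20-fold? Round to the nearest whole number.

At 3% it doubles every 70/3 ≈ 23.33 years.
20× is log₂ 20 ≈ 4.32 doublings, so ≈ 4.32 × 23.33 = 101 years.

about 101 years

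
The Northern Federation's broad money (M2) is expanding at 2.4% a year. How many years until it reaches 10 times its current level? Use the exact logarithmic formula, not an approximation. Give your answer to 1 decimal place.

t = ln(10) / ln(1 + 0.024) = 2.3026 / 0.023717 ≈ 97.09.

97.1 years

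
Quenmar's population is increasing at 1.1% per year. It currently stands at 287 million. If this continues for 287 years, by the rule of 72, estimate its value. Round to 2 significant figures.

approximately 6000 million

It doubles every 72/1.1 ≈ 65.45 years, so 287 years is 4.39 doublings.
2^4.39 ≈ 20.97; 287 × 20.97 ≈ 6000 million.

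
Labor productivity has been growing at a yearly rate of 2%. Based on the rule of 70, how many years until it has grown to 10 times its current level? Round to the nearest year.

At 2% it doubles every 70/2 ≈ 35.00 years.
Reaching 10× takes log₂(10) ≈ 3.32 doublings.
3.32 × 35.00 ≈ 116 years.

roughly 116 years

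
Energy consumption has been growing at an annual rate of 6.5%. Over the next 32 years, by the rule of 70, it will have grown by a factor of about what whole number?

Doubling time ≈ 70/6.5 = 10.77 years.
32/10.77 ≈ 3 doublings, so about 2^3 = 8×.

around 8 times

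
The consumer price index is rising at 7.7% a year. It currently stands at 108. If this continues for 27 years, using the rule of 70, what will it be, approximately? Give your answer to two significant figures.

It doubles every 70/7.7 ≈ 9.09 years, so 27 years is 2.97 doublings.
2^2.97 ≈ 7.84; 108 × 7.84 ≈ 850.

approximately 850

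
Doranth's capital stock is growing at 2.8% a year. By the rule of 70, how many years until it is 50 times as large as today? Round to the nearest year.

Doubling time ≈ 70/2.8 = 25.00 years.
50× is log₂ 50 ≈ 5.64 doublings, so ≈ 5.64 × 25.00 = 141 years.

141 years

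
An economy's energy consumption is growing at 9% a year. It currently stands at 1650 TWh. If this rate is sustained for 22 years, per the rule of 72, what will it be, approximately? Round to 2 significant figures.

11000 TWh

Doubling time ≈ 72/9 = 8.00 years.
22 years is 22/8.00 ≈ 2.75 doublings, a factor of 2^2.75 ≈ 6.73.
1650 × 6.73 ≈ 11000 TWh.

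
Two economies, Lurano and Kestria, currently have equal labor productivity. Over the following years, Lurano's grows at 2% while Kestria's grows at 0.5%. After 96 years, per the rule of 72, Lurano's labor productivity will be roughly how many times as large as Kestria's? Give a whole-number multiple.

Only the 1.5-point difference matters.
72/1.5 ≈ 48.00 years per doubling of the ratio; 96 years gives 2.00 doublings, so ≈ 4×.

around 4 times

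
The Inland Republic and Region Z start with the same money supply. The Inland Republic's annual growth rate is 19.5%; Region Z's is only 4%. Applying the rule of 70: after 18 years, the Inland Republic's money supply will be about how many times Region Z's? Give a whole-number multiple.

Rate gap = 19.5% − 4% = 15.5 points.
The ratio doubles every 70/15.5 ≈ 4.52 years.
18/4.52 ≈ 3.98 doublings → ratio ≈ 2^3.98 ≈ 16.

16 times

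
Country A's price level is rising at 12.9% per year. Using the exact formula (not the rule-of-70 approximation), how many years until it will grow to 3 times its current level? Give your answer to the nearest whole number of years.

9 years

t = ln(3) / ln(1 + 0.129) = 1.0986 / 0.121332 ≈ 9.05.
≈ 9 years.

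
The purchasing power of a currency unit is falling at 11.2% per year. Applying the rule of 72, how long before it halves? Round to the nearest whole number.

Falling at 11.2%, it halves about every 72/11.2 = 6.43 years.

around 6 years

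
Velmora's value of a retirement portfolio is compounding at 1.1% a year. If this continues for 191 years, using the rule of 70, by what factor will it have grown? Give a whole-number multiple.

8 times

Doubling time ≈ 70/1.1 = 63.64 years.
191/63.64 ≈ 3 doublings, so about 2^3 = 8×.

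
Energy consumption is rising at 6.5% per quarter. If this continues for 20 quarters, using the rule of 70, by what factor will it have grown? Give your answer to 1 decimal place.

Doubles every ≈ 10.77 quarters (70/6.5).
20 quarters is 1.86 doublings; 2^1.86 ≈ 3.6×.

≈ 3.6 times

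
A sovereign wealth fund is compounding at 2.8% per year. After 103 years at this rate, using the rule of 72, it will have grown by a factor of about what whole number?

approximately 16 times

At 2.8% one doubling takes ≈ 25.71 years; 103 years is 4 of them, so ×16.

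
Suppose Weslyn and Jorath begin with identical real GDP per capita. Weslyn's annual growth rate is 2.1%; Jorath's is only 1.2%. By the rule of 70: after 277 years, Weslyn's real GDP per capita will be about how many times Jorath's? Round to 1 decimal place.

Only the 0.9-point difference matters.
70/0.9 ≈ 77.78 years per doubling of the ratio; 277 years gives 3.56 doublings, so ≈ 11.8×.

roughly 11.8 times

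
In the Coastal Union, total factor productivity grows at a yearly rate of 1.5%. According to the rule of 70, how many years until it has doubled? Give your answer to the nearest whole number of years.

At 1.5%, doubling takes about 70/1.5 = 46.67 years.

approximately 47 years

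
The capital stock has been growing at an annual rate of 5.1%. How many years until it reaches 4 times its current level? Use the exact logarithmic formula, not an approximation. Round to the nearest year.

28 years

t = ln(4) / ln(1 + 0.051) = 1.3863 / 0.049742 ≈ 27.87.
≈ 28 years.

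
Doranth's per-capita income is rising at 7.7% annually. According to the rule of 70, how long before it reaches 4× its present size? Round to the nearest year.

Doubling time ≈ 70/7.7 = 9.09 years.
Getting to 4× needs 2 doublings: 2 × 9.09 ≈ 18 years.

roughly 18 years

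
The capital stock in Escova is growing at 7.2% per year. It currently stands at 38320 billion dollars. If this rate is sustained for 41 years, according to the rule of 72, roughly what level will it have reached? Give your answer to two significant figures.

Doubling time ≈ 72/7.2 = 10.00 years.
41 years is 41/10.00 ≈ 4.10 doublings, a factor of 2^4.10 ≈ 17.15.
38320 × 17.15 ≈ 660000 billion dollars.

660000 billion dollars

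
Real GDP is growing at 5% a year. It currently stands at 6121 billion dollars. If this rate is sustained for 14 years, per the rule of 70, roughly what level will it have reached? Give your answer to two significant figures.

approximately 12000 billion dollars

Doubling time ≈ 70/5 = 14.00 years.
14 years is 14/14.00 ≈ 1.00 doublings, a factor of 2^1.00 ≈ 2.00.
6121 × 2.00 ≈ 12000 billion dollars.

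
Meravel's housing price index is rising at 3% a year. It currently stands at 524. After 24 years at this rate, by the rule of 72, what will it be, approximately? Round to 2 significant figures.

It doubles every 72/3 ≈ 24.00 years, so 24 years is 1.00 doublings.
2^1.00 ≈ 2.00; 524 × 2.00 ≈ 1000.

roughly 1000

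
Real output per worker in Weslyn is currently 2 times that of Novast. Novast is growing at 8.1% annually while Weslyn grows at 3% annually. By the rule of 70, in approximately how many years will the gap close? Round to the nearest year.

around 14 years

The growth-rate gap is 8.1% − 3% = 5.1 percentage points.
So the ratio between them halves every 70/5.1 ≈ 13.73 years.
A 2 times gap closes after 1 halving: 1 × 13.73 ≈ 14 years.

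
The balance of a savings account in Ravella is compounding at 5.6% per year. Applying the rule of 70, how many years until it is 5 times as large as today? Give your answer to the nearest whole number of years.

29 years

Doubling time ≈ 70/5.6 = 12.50 years.
Reaching 5× takes log₂(5) ≈ 2.32 doublings.
2.32 × 12.50 ≈ 29 years.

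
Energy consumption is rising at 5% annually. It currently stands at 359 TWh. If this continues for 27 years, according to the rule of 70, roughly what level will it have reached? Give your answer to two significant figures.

It doubles every 70/5 ≈ 14.00 years, so 27 years is 1.93 doublings.
2^1.93 ≈ 3.81; 359 × 3.81 ≈ 1400 TWh.

roughly 1400 TWh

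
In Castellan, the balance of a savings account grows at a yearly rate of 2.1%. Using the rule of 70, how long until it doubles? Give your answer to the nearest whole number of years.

At 2.1%, doubling takes about 70/2.1 = 33.33 years.

about 33 years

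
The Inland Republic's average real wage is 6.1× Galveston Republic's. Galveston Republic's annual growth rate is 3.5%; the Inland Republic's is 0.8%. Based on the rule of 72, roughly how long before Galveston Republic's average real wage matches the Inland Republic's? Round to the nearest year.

What matters is the difference: 2.7 pp.
Rule of 72 on the gap: the ratio halves every 72/2.7 ≈ 26.67 years.
A 6.1× gap takes log₂(6.1) ≈ 2.61 halvings to close: 2.61 × 26.67 ≈ 70 years.

about 70 years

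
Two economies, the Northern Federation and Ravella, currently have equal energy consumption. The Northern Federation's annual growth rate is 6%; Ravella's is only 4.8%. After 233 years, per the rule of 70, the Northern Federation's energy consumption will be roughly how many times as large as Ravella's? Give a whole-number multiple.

about 16 times

the Northern Federation pulls ahead at 1.2 pp per year, so the ratio doubles every 70/1.2 ≈ 58.33 years.
In 233 years that's 3.99 doublings: 2^3.99 ≈ 16.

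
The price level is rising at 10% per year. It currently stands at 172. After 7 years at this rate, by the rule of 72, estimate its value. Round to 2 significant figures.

Doubling time ≈ 72/10 = 7.20 years.
7 years is 7/7.20 ≈ 0.97 doublings, a factor of 2^0.97 ≈ 1.96.
172 × 1.96 ≈ 340.

≈ 340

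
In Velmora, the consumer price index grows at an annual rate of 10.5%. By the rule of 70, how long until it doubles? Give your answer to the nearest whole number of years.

70/10.5 ≈ 6.67, so it doubles roughly every 7 years.

≈ 7 years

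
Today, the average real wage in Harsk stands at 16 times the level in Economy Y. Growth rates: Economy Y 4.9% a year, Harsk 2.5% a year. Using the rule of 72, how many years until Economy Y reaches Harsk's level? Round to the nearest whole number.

≈ 120 years

The growth-rate gap is 4.9% − 2.5% = 2.4 percentage points.
So the ratio between them halves every 72/2.4 ≈ 30.00 years.
A 16 times gap closes after 4 halvings: 4 × 30.00 ≈ 120 years.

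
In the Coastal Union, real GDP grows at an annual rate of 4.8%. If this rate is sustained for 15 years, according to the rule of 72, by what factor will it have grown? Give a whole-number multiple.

roughly 2 times

Doubling time ≈ 72/4.8 = 15.00 years.
15/15.00 ≈ 1 doubling, so about 2^1 = 2×.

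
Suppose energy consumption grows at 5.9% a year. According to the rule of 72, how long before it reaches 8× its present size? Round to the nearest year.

One doubling takes 72/5.9 = 12.20 years.
8× is 3 doublings, so 3 × 12.20 ≈ 37 years.

approximately 37 years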